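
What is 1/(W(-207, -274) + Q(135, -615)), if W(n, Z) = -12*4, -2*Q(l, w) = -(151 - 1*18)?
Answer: 2/37 ≈ 0.054054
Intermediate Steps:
Q(l, w) = 133/2 (Q(l, w) = -(-1)*(151 - 1*18)/2 = -(-1)*(151 - 18)/2 = -(-1)*133/2 = -½*(-133) = 133/2)
W(n, Z) = -48
1/(W(-207, -274) + Q(135, -615)) = 1/(-48 + 133/2) = 1/(37/2) = 2/37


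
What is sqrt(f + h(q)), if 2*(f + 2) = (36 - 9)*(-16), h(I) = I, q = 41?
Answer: I*sqrt(177) ≈ 13.304*I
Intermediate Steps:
f = -218 (f = -2 + ((36 - 9)*(-16))/2 = -2 + (27*(-16))/2 = -2 + (1/2)*(-432) = -2 - 216 = -218)
sqrt(f + h(q)) = sqrt(-218 + 41) = sqrt(-177) = I*sqrt(177)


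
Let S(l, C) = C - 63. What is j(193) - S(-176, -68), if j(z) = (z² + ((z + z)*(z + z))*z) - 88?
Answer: 28793520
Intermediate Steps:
S(l, C) = -63 + C
j(z) = -88 + z² + 4*z³ (j(z) = (z² + ((2*z)*(2*z))*z) - 88 = (z² + (4*z²)*z) - 88 = (z² + 4*z³) - 88 = -88 + z² + 4*z³)
j(193) - S(-176, -68) = (-88 + 193² + 4*193³) - (-63 - 68) = (-88 + 37249 + 4*7189057) - 1*(-131) = (-88 + 37249 + 28756228) + 131 = 28793389 + 131 = 28793520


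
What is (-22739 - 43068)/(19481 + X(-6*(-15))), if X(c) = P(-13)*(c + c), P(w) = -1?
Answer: -65807/19301 ≈ -3.4095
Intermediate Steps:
X(c) = -2*c (X(c) = -(c + c) = -2*c)
(-22739 - 43068)/(19481 + X(-6*(-15))) = (-22739 - 43068)/(19481 - (-12)*(-15)) = -65807/(19481 - 2*90) = -65807/(19481 - 180) = -65807/19301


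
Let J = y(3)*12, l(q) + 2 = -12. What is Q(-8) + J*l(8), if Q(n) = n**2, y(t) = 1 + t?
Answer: -608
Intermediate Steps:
l(q) = -14 (l(q) = -2 - 12 = -14)
J = 48 (J = (1 + 3)*12 = 4*12 = 48)
Q(-8) + J*l(8) = (-8)**2 + 48*(-14) = 64 - 672 = -608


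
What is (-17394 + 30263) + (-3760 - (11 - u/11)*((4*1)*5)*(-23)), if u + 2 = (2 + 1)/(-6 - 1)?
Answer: 1098833/77 ≈ 14271.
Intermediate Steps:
u = -17/7 (u = -2 + (2 + 1)/(-6 - 1) = -2 + 3/(-7) = -2 + 3*(-⅐) = -2 - 3/7 = -17/7 ≈ -2.4286)
(-17394 + 30263) + (-3760 - (11 - u/11)*((4*1)*5)*(-23)) = (-17394 + 30263) + (-3760 - (11 - (-17)/(7*11))*((4*1)*5)*(-23)) = 12869 + (-3760 - (11 - (-17)/(7*11))*(4*5)*(-23)) = 12869 + (-3760 - (11 - 1*(-17/77))*20*(-23)) = 12869 + (-3760 - (11 + 17/77)*20*(-23)) = 12869 + (-3760 - (864/77)*20*(-23)) = 12869 + (-3760 - 17280*(-23)/77) = 12869 + (-3760 - 1*(-397440/77)) = 12869 + (-3760 + 397440/77) = 12869 + 107920/77 = 1098833/77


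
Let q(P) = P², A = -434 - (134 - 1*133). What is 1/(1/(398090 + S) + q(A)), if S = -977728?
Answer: 579638/109682000549 ≈ 5.2847e-6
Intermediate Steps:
A = -435 (A = -434 - (134 - 133) = -434 - 1*1 = -434 - 1 = -435)
1/(1/(398090 + S) + q(A)) = 1/(1/(398090 - 977728) + (-435)²) = 1/(1/(-579638) + 189225) = 1/(-1/579638 + 189225) = 1/(109682000549/579638) = 579638/109682000549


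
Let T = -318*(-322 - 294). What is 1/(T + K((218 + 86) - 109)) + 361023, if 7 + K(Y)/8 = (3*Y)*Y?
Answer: 400169445937/1108432 ≈ 3.6102e+5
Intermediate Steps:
K(Y) = -56 + 24*Y**2 (K(Y) = -56 + 8*((3*Y)*Y) = -56 + 8*(3*Y**2) = -56 + 24*Y**2)
T = 195888 (T = -318*(-616) = 195888)
1/(T + K((218 + 86) - 109)) + 361023 = 1/(195888 + (-56 + 24*((218 + 86) - 109)**2)) + 361023 = 1/(195888 + (-56 + 24*(304 - 109)**2)) + 361023 = 1/(195888 + (-56 + 24*195**2)) + 361023 = 1/(195888 + (-56 + 24*38025)) + 361023 = 1/(195888 + (-56 + 912600)) + 361023 = 1/(195888 + 912544) + 361023 = 1/1108432 + 361023 = 400169445937/1108432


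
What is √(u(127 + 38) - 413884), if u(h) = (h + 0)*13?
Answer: I*√411739 ≈ 641.67*I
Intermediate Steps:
u(h) = 13*h (u(h) = h*13 = 13*h)
√(u(127 + 38) - 413884) = √(13*(127 + 38) - 413884) = √(13*165 - 413884) = √(2145 - 413884) = √(-411739) = I*√411739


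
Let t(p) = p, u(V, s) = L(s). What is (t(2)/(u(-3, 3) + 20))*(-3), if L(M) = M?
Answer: -6/23 ≈ -0.26087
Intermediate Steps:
u(V, s) = s
(t(2)/(u(-3, 3) + 20))*(-3) = (2/(3 + 20))*(-3) = (2/23)*(-3) = -6/23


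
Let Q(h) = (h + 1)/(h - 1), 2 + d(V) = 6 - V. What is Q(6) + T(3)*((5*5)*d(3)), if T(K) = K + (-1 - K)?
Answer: -118/5 ≈ -23.600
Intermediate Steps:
d(V) = 4 - V (d(V) = -2 + (6 - V) = 4 - V)
Q(h) = (1 + h)/(-1 + h)
T(K) = -1
Q(6) + T(3)*((5*5)*d(3)) = (1 + 6)/(-1 + 6) - 5*5*(4 - 1*3) = 7/5 - 25*(4 - 3) = (1/5)*7 - 25 = 7/5 - 1*25 = 7/5 - 25 = -118/5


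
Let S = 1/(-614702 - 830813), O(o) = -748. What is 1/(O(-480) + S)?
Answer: -1445515/1081245221 ≈ -0.0013369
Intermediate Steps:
S = -1/1445515 (S = 1/(-1445515) = -1/1445515 ≈ -6.9180e-7)
1/(O(-480) + S) = 1/(-748 - 1/1445515) = 1/(-1081245221/1445515) = -1445515/1081245221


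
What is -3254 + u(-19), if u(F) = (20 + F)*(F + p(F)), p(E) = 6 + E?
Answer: -3286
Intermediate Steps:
u(F) = (6 + 2*F)*(20 + F) (u(F) = (20 + F)*(F + (6 + F)) = (20 + F)*(6 + 2*F) = (6 + 2*F)*(20 + F))
-3254 + u(-19) = -3254 + (120 + 2*(-19)**2 + 46*(-19)) = -3254 + (120 + 2*361 - 874) = -3254 + (120 + 722 - 874) = -3254 - 32 = -3286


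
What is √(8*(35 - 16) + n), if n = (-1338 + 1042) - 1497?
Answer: I*√1641 ≈ 40.509*I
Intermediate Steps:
n = -1793 (n = -296 - 1497 = -1793)
√(8*(35 - 16) + n) = √(8*(35 - 16) - 1793) = √(8*19 - 1793) = √(152 - 1793) = √(-1641) = I*√1641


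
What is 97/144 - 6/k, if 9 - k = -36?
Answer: 389/720 ≈ 0.54028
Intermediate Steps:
k = 45 (k = 9 - 1*(-36) = 9 + 36 = 45)
97/144 - 6/k = 97/144 - 6/45 = 97*(1/144) - 6*1/45 = 97/144 - 2/15 = 389/720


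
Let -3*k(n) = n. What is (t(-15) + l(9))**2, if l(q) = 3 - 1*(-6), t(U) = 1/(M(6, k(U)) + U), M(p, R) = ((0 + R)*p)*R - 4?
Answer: 1392400/17161 ≈ 81.137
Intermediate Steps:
k(n) = -n/3
M(p, R) = -4 + p*R**2 (M(p, R) = (R*p)*R - 4 = p*R**2 - 4 = -4 + p*R**2)
t(U) = 1/(-4 + U + 2*U**2/3) (t(U) = 1/((-4 + 6*(-U/3)**2) + U) = 1/((-4 + 6*(U**2/9)) + U) = 1/((-4 + 2*U**2/3) + U) = 1/(-4 + U + 2*U**2/3))
l(q) = 9 (l(q) = 3 + 6 = 9)
(t(-15) + l(9))**2 = (3/(-12 + 2*(-15)**2 + 3*(-15)) + 9)**2 = (3/(-12 + 2*225 - 45) + 9)**2 = (3/(-12 + 450 - 45) + 9)**2 = (3/393 + 9)**2 = (3*(1/393) + 9)**2 = (1/131 + 9)**2 = (1180/131)**2 = 1392400/17161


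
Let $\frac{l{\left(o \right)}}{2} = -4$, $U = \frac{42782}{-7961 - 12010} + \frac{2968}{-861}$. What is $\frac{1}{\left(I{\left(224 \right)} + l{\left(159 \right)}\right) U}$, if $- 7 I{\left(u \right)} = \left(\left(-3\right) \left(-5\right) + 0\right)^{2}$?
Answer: $\frac{5731677}{1286033030} \approx 0.0044569$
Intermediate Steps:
$U = - \frac{4576630}{818811}$ ($U = \frac{42782}{-19971} + 2968 \left(- \frac{1}{861}\right) = 42782 \left(- \frac{1}{19971}\right) - \frac{424}{123} = - \frac{42782}{19971} - \frac{424}{123} = - \frac{4576630}{818811} \approx -5.5894$)
$l{\left(o \right)} = -8$ ($l{\left(o \right)} = 2 \left(-4\right) = -8$)
$I{\left(u \right)} = - \frac{225}{7}$ ($I{\left(u \right)} = - \frac{\left(\left(-3\right) \left(-5\right) + 0\right)^{2}}{7} = - \frac{\left(15 + 0\right)^{2}}{7} = - \frac{15^{2}}{7} = \left(- \frac{1}{7}\right) 225 = - \frac{225}{7}$)
$\frac{1}{\left(I{\left(224 \right)} + l{\left(159 \right)}\right) U} = \frac{1}{\left(- \frac{225}{7} - 8\right) \left(- \frac{4576630}{818811}\right)} = \frac{1}{- \frac{281}{7}} \left(- \frac{818811}{4576630}\right) = \left(- \frac{7}{281}\right) \left(- \frac{818811}{4576630}\right) = \frac{5731677}{1286033030}$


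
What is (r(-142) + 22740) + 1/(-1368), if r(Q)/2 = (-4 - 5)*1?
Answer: 31083695/1368 ≈ 22722.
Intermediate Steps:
r(Q) = -18 (r(Q) = 2*((-4 - 5)*1) = 2*(-9*1) = 2*(-9) = -18)
(r(-142) + 22740) + 1/(-1368) = (-18 + 22740) + 1/(-1368) = 22722 - 1/1368 = 31083695/1368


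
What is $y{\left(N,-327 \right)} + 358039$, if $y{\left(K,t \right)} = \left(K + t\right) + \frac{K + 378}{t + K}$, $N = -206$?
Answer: $\frac{190550526}{533} \approx 3.5751 \cdot 10^{5}$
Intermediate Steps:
$y{\left(K,t \right)} = K + t + \frac{378 + K}{K + t}$ ($y{\left(K,t \right)} = \left(K + t\right) + \frac{378 + K}{K + t} = K + t + \frac{378 + K}{K + t}$)
$y{\left(N,-327 \right)} + 358039 = \frac{378 - 206 + \left(-206\right)^{2} + \left(-327\right)^{2} + 2 \left(-206\right) \left(-327\right)}{-206 - 327} + 358039 = \frac{378 - 206 + 42436 + 106929 + 134724}{-533} + 358039 = \left(- \frac{1}{533}\right) 284261 + 358039 = - \frac{284261}{533} + 358039 = \frac{190550526}{533}$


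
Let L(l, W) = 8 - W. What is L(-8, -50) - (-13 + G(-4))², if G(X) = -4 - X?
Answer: -111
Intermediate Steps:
L(-8, -50) - (-13 + G(-4))² = (8 - 1*(-50)) - (-13 + (-4 - 1*(-4)))² = (8 + 50) - (-13 + (-4 + 4))² = 58 - (-13 + 0)² = 58 - 1*(-13)² = 58 - 1*169 = 58 - 169 = -111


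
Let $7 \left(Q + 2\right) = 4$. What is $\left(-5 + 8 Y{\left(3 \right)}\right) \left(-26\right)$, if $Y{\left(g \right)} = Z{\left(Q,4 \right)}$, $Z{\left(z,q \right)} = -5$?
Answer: $1170$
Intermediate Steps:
$Q = - \frac{10}{7}$ ($Q = -2 + \frac{1}{7} \cdot 4 = -2 + \frac{4}{7} = - \frac{10}{7} \approx -1.4286$)
$Y{\left(g \right)} = -5$
$\left(-5 + 8 Y{\left(3 \right)}\right) \left(-26\right) = \left(-5 + 8 \left(-5\right)\right) \left(-26\right) = \left(-5 - 40\right) \left(-26\right) = \left(-45\right) \left(-26\right) = 1170$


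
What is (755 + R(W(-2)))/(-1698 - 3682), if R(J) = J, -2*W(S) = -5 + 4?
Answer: -1511/10760 ≈ -0.14043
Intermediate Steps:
W(S) = ½ (W(S) = -(-5 + 4)/2 = -½*(-1) = ½)
(755 + R(W(-2)))/(-1698 - 3682) = (755 + ½)/(-1698 - 3682) = (1511/2)/(-5380) = (1511/2)*(-1/5380) = -1511/10760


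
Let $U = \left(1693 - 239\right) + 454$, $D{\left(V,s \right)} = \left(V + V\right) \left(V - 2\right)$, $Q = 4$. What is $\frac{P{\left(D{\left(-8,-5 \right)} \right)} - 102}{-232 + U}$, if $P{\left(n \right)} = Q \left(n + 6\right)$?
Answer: $\frac{281}{838} \approx 0.33532$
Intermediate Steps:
$D{\left(V,s \right)} = 2 V \left(-2 + V\right)$
$P{\left(n \right)} = 24 + 4 n$ ($P{\left(n \right)} = 4 \left(n + 6\right) = 4 \left(6 + n\right) = 24 + 4 n$)
$U = 1908$ ($U = 1454 + 454 = 1908$)
$\frac{P{\left(D{\left(-8,-5 \right)} \right)} - 102}{-232 + U} = \frac{\left(24 + 4 \cdot 2 \left(-8\right) \left(-2 - 8\right)\right) - 102}{-232 + 1908} = \frac{\left(24 + 4 \cdot 2 \left(-8\right) \left(-10\right)\right) - 102}{1676} = \left(\left(24 + 4 \cdot 160\right) - 102\right) \frac{1}{1676} = \left(\left(24 + 640\right) - 102\right) \frac{1}{1676} = \left(664 - 102\right) \frac{1}{1676} = 562 \cdot \frac{1}{1676} = \frac{281}{838}$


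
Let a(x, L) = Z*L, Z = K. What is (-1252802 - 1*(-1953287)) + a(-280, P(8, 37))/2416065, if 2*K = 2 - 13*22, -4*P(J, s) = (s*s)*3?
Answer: 1128278291549/1610710 ≈ 7.0049e+5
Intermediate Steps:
P(J, s) = -3*s²/4 (P(J, s) = -s*s*3/4 = -s²*3/4 = -3*s²/4)
K = -142 (K = (2 - 13*22)/2 = (2 - 286)/2 = (½)*(-284) = -142)
Z = -142
a(x, L) = -142*L
(-1252802 - 1*(-1953287)) + a(-280, P(8, 37))/2416065 = (-1252802 - 1*(-1953287)) - (-213)*37²/2/2416065 = (-1252802 + 1953287) - (-213)*1369/2*(1/2416065) = 700485 - 142*(-4107/4)*(1/2416065) = 700485 + (291597/2)*(1/2416065) = 700485 + 97199/1610710 = 1128278291549/1610710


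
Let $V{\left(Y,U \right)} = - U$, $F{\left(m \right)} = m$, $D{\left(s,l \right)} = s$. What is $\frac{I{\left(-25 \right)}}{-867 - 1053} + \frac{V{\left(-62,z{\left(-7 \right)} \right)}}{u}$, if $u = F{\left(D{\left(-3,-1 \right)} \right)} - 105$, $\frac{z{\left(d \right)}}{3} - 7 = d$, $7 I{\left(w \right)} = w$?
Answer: $\frac{5}{2688} \approx 0.0018601$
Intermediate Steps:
$I{\left(w \right)} = \frac{w}{7}$
$z{\left(d \right)} = 21 + 3 d$
$u = -108$ ($u = -3 - 105 = -108$)
$\frac{I{\left(-25 \right)}}{-867 - 1053} + \frac{V{\left(-62,z{\left(-7 \right)} \right)}}{u} = \frac{\frac{1}{7} \left(-25\right)}{-867 - 1053} + \frac{\left(-1\right) \left(21 + 3 \left(-7\right)\right)}{-108} = - \frac{25}{7 \left(-1920\right)} + - (21 - 21) \left(- \frac{1}{108}\right) = \left(- \frac{25}{7}\right) \left(- \frac{1}{1920}\right) + \left(-1\right) 0 \left(- \frac{1}{108}\right) = \frac{5}{2688} + 0 \left(- \frac{1}{108}\right) = \frac{5}{2688} + 0 = \frac{5}{2688}$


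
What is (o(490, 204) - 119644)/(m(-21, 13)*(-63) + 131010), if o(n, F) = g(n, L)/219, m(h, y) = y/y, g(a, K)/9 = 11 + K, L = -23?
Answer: -8734048/9559131 ≈ -0.91369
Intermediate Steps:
g(a, K) = 99 + 9*K (g(a, K) = 9*(11 + K) = 99 + 9*K)
m(h, y) = 1
o(n, F) = -36/73 (o(n, F) = (99 + 9*(-23))/219 = (99 - 207)*(1/219) = -108*1/219 = -36/73)
(o(490, 204) - 119644)/(m(-21, 13)*(-63) + 131010) = (-36/73 - 119644)/(1*(-63) + 131010) = -8734048/(73*(-63 + 131010)) = -8734048/73/130947 = -8734048/73*1/130947 = -8734048/9559131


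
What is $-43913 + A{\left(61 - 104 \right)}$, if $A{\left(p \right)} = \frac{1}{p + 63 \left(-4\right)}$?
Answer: $- \frac{12954336}{295} \approx -43913.0$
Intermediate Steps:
$A{\left(p \right)} = \frac{1}{-252 + p}$ ($A{\left(p \right)} = \frac{1}{p - 252} = \frac{1}{-252 + p}$)
$-43913 + A{\left(61 - 104 \right)} = -43913 + \frac{1}{-252 + \left(61 - 104\right)} = -43913 + \frac{1}{-252 - 43} = -43913 + \frac{1}{-295} = -43913 - \frac{1}{295} = - \frac{12954336}{295}$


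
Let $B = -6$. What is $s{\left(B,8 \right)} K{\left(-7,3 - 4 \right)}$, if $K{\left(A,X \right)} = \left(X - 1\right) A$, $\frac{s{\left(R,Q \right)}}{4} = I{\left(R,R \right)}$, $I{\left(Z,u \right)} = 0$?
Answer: $0$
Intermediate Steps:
$s{\left(R,Q \right)} = 0$ ($s{\left(R,Q \right)} = 4 \cdot 0 = 0$)
$K{\left(A,X \right)} = A \left(-1 + X\right)$ ($K{\left(A,X \right)} = \left(-1 + X\right) A = A \left(-1 + X\right)$)
$s{\left(B,8 \right)} K{\left(-7,3 - 4 \right)} = 0 \left(- 7 \left(-1 + \left(3 - 4\right)\right)\right) = 0 \left(- 7 \left(-1 - 1\right)\right) = 0 \left(\left(-7\right) \left(-2\right)\right) = 0 \cdot 14 = 0$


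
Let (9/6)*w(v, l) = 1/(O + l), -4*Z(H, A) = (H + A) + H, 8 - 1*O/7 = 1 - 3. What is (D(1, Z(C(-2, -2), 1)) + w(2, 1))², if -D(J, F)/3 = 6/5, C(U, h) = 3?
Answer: 14622976/1134225 ≈ 12.892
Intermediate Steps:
O = 70 (O = 56 - 7*(1 - 3) = 56 - 7*(-2) = 56 + 14 = 70)
Z(H, A) = -H/2 - A/4 (Z(H, A) = -((H + A) + H)/4 = -((A + H) + H)/4 = -(A + 2*H)/4 = -H/2 - A/4)
w(v, l) = 2/(3*(70 + l))
D(J, F) = -18/5
(D(1, Z(C(-2, -2), 1)) + w(2, 1))² = (-18/5 + 2/(3*(70 + 1)))² = (-18/5 + (⅔)/71)² = (-18/5 + (⅔)*(1/71))² = (-18/5 + 2/213)² = (-3824/1065)² = 14622976/1134225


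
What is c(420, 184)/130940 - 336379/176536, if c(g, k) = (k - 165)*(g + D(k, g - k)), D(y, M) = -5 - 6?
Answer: -10668401251/5778905960 ≈ -1.8461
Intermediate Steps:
D(y, M) = -11
c(g, k) = (-165 + k)*(-11 + g) (c(g, k) = (k - 165)*(g - 11) = (-165 + k)*(-11 + g))
c(420, 184)/130940 - 336379/176536 = (1815 - 165*420 - 11*184 + 420*184)/130940 - 336379/176536 = (1815 - 69300 - 2024 + 77280)*(1/130940) - 336379*1/176536 = 7771*(1/130940) - 336379/176536 = 7771/130940 - 336379/176536 = -10668401251/5778905960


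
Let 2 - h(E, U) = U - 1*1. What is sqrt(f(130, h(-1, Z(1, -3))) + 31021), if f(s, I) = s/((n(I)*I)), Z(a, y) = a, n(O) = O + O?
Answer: sqrt(124149)/2 ≈ 176.17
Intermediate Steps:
n(O) = 2*O
h(E, U) = 3 - U (h(E, U) = 2 - (U - 1*1) = 2 - (U - 1) = 2 - (-1 + U) = 2 + (1 - U) = 3 - U)
f(s, I) = s/(2*I**2) (f(s, I) = s/(((2*I)*I)) = s/((2*I**2)) = s*(1/(2*I**2)) = s/(2*I**2))
sqrt(f(130, h(-1, Z(1, -3))) + 31021) = sqrt((1/2)*130/(3 - 1*1)**2 + 31021) = sqrt((1/2)*130/(3 - 1)**2 + 31021) = sqrt((1/2)*130/2**2 + 31021) = sqrt((1/2)*130*(1/4) + 31021) = sqrt(65/4 + 31021) = sqrt(124149/4) = sqrt(124149)/2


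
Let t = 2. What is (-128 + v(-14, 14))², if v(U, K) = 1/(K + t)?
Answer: 4190209/256 ≈ 16368.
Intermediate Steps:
v(U, K) = 1/(2 + K) (v(U, K) = 1/(K + 2) = 1/(2 + K))
(-128 + v(-14, 14))² = (-128 + 1/(2 + 14))² = (-128 + 1/16)² = (-2047/16)² = 4190209/256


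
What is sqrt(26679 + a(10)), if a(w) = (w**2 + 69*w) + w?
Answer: sqrt(27479) ≈ 165.77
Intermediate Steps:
a(w) = w**2 + 70*w
sqrt(26679 + a(10)) = sqrt(26679 + 10*(70 + 10)) = sqrt(26679 + 10*80) = sqrt(26679 + 800) = sqrt(27479)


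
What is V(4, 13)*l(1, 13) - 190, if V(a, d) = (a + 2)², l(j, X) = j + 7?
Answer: 98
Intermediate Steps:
l(j, X) = 7 + j
V(a, d) = (2 + a)²
V(4, 13)*l(1, 13) - 190 = (2 + 4)²*(7 + 1) - 190 = 6²*8 - 190 = 36*8 - 190 = 288 - 190 = 98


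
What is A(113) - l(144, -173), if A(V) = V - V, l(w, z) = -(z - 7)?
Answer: -180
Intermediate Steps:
l(w, z) = 7 - z (l(w, z) = -(-7 + z) = 7 - z)
A(V) = 0
A(113) - l(144, -173) = 0 - (7 - 1*(-173)) = 0 - (7 + 173) = 0 - 1*180 = 0 - 180 = -180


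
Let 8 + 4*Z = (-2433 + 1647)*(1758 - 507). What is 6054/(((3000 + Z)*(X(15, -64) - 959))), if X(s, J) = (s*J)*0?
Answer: 12108/465735473 ≈ 2.5998e-5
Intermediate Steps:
X(s, J) = 0 (X(s, J) = (J*s)*0 = 0)
Z = -491647/2 (Z = -2 + ((-2433 + 1647)*(1758 - 507))/4 = -2 + (-786*1251)/4 = -2 + (¼)*(-983286) = -2 - 491643/2 = -491647/2 ≈ -2.4582e+5)
6054/(((3000 + Z)*(X(15, -64) - 959))) = 6054/(((3000 - 491647/2)*(0 - 959))) = 6054/((-485647/2*(-959))) = 6054/(465735473/2) = 6054*(2/465735473) = 12108/465735473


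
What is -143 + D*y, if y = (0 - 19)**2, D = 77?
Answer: 27654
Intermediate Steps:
y = 361 (y = (-19)**2 = 361)
-143 + D*y = -143 + 77*361 = -143 + 27797 = 27654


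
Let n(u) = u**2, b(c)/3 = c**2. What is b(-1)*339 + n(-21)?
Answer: 1458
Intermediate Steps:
b(c) = 3*c**2
b(-1)*339 + n(-21) = (3*(-1)**2)*339 + (-21)**2 = (3*1)*339 + 441 = 3*339 + 441 = 1017 + 441 = 1458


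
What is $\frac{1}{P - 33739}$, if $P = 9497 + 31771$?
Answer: $\frac{1}{7529} \approx 0.00013282$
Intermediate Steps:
$P = 41268$
$\frac{1}{P - 33739} = \frac{1}{41268 - 33739} = \frac{1}{7529}$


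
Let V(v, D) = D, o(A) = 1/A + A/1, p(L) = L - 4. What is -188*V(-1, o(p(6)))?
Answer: -470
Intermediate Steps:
p(L) = -4 + L
o(A) = A + 1/A (o(A) = 1/A + A*1 = 1/A + A = A + 1/A)
-188*V(-1, o(p(6))) = -188*((-4 + 6) + 1/(-4 + 6)) = -188*(2 + 1/2) = -188*5/2 = -470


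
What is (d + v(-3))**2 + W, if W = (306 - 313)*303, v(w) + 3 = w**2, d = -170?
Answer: 24775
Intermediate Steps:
v(w) = -3 + w**2
W = -2121 (W = -7*303 = -2121)
(d + v(-3))**2 + W = (-170 + (-3 + (-3)**2))**2 - 2121 = (-170 + (-3 + 9))**2 - 2121 = (-170 + 6)**2 - 2121 = (-164)**2 - 2121 = 26896 - 2121 = 24775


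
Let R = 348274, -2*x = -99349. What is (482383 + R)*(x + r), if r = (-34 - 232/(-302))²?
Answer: 1923483634008429/45602 ≈ 4.2180e+10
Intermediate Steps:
x = 99349/2 (x = -½*(-99349) = 99349/2 ≈ 49675.)
r = 25180324/22801 (r = (-34 - 232*(-1/302))² = (-34 + 116/151)² = (-5018/151)² = 25180324/22801 ≈ 1104.4)
(482383 + R)*(x + r) = (482383 + 348274)*(99349/2 + 25180324/22801) = 830657*(2315617197/45602) = 1923483634008429/45602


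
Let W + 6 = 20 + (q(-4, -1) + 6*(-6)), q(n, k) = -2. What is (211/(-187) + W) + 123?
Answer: 18302/187 ≈ 97.872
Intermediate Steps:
W = -24 (W = -6 + (20 + (-2 + 6*(-6))) = -6 + (20 + (-2 - 36)) = -6 + (20 - 38) = -6 - 18 = -24)
(211/(-187) + W) + 123 = (211/(-187) - 24) + 123 = (211*(-1/187) - 24) + 123 = (-211/187 - 24) + 123 = -4699/187 + 123 = 18302/187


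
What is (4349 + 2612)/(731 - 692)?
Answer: 6961/39 ≈ 178.49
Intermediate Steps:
(4349 + 2612)/(731 - 692) = 6961/39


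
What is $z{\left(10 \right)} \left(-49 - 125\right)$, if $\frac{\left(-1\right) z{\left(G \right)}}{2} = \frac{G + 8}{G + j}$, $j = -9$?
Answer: $6264$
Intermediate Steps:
$z{\left(G \right)} = - \frac{2 \left(8 + G\right)}{-9 + G}$ ($z{\left(G \right)} = - 2 \frac{G + 8}{G - 9} = - 2 \frac{8 + G}{-9 + G} = - \frac{2 \left(8 + G\right)}{-9 + G}$)
$z{\left(10 \right)} \left(-49 - 125\right) = \frac{2 \left(-8 - 10\right)}{-9 + 10} \left(-49 - 125\right) = \frac{2 \left(-8 - 10\right)}{1} \left(-174\right) = 2 \cdot 1 \left(-18\right) \left(-174\right) = \left(-36\right) \left(-174\right) = 6264$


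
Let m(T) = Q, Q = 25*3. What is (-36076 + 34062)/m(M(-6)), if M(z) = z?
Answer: -2014/75 ≈ -26.853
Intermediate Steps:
Q = 75
m(T) = 75
(-36076 + 34062)/m(M(-6)) = (-36076 + 34062)/75 = -2014*1/75 = -2014/75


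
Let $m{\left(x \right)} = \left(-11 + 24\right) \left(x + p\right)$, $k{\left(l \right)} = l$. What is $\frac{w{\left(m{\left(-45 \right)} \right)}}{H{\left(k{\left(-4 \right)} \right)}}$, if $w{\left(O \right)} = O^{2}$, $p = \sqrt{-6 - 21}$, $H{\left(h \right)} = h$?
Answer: $- \frac{168831}{2} + \frac{22815 i \sqrt{3}}{2} \approx -84416.0 + 19758.0 i$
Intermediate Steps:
$p = 3 i \sqrt{3}$ ($p = \sqrt{-27} = 3 i \sqrt{3} \approx 5.1962 i$)
$m{\left(x \right)} = 13 x + 39 i \sqrt{3}$ ($m{\left(x \right)} = \left(-11 + 24\right) \left(x + 3 i \sqrt{3}\right) = 13 \left(x + 3 i \sqrt{3}\right) = 13 x + 39 i \sqrt{3}$)
$\frac{w{\left(m{\left(-45 \right)} \right)}}{H{\left(k{\left(-4 \right)} \right)}} = \frac{\left(13 \left(-45\right) + 39 i \sqrt{3}\right)^{2}}{-4} = \left(-585 + 39 i \sqrt{3}\right)^{2} \left(- \frac{1}{4}\right) = - \frac{\left(-585 + 39 i \sqrt{3}\right)^{2}}{4}$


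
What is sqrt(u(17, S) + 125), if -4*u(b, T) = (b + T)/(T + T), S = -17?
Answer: 5*sqrt(5) ≈ 11.180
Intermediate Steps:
u(b, T) = -(T + b)/(8*T) (u(b, T) = -(b + T)/(4*(T + T)) = -(T + b)/(4*(2*T)) = -(T + b)*1/(2*T)/4 = -(T + b)/(8*T))
sqrt(u(17, S) + 125) = sqrt((1/8)*(-1*(-17) - 1*17)/(-17) + 125) = sqrt((1/8)*(-1/17)*(17 - 17) + 125) = sqrt((1/8)*(-1/17)*0 + 125) = sqrt(0 + 125) = sqrt(125) = 5*sqrt(5)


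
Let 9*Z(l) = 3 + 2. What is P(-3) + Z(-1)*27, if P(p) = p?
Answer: 12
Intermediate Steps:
Z(l) = 5/9 (Z(l) = (3 + 2)/9 = (⅑)*5 = 5/9)
P(-3) + Z(-1)*27 = -3 + (5/9)*27 = -3 + 15 = 12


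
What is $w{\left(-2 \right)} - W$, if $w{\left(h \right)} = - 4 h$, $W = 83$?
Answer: $-75$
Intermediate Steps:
$w{\left(-2 \right)} - W = \left(-4\right) \left(-2\right) - 83 = 8 - 83 = -75$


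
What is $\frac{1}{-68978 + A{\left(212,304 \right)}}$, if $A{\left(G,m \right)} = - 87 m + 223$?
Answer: $- \frac{1}{95203} \approx -1.0504 \cdot 10^{-5}$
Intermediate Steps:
$A{\left(G,m \right)} = 223 - 87 m$
$\frac{1}{-68978 + A{\left(212,304 \right)}} = \frac{1}{-68978 + \left(223 - 26448\right)} = \frac{1}{-68978 - 26225} = \frac{1}{-95203} = - \frac{1}{95203}$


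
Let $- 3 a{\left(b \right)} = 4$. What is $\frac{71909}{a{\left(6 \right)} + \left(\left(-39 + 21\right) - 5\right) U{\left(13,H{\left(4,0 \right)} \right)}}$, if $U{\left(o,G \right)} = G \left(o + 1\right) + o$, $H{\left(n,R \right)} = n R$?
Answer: $- \frac{215727}{901} \approx -239.43$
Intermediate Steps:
$H{\left(n,R \right)} = R n$
$a{\left(b \right)} = - \frac{4}{3}$ ($a{\left(b \right)} = \left(- \frac{1}{3}\right) 4 = - \frac{4}{3}$)
$U{\left(o,G \right)} = o + G \left(1 + o\right)$ ($U{\left(o,G \right)} = G \left(1 + o\right) + o = o + G \left(1 + o\right)$)
$\frac{71909}{a{\left(6 \right)} + \left(\left(-39 + 21\right) - 5\right) U{\left(13,H{\left(4,0 \right)} \right)}} = \frac{71909}{- \frac{4}{3} + \left(\left(-39 + 21\right) - 5\right) \left(0 \cdot 4 + 13 + 0 \cdot 4 \cdot 13\right)} = \frac{71909}{- \frac{4}{3} + \left(-18 - 5\right) \left(0 + 13 + 0 \cdot 13\right)} = \frac{71909}{- \frac{4}{3} - 23 \left(0 + 13 + 0\right)} = \frac{71909}{- \frac{4}{3} - 299} = \frac{71909}{- \frac{901}{3}} = 71909 \left(- \frac{3}{901}\right) = - \frac{215727}{901}$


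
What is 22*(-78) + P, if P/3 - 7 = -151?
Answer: -2148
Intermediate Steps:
P = -432 (P = 21 + 3*(-151) = 21 - 453 = -432)
22*(-78) + P = 22*(-78) - 432 = -1716 - 432 = -2148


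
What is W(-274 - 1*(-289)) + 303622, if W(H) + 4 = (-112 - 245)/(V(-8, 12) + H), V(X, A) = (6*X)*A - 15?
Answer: 58294775/192 ≈ 3.0362e+5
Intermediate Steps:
V(X, A) = -15 + 6*A*X (V(X, A) = 6*A*X - 15 = -15 + 6*A*X)
W(H) = -4 - 357/(-591 + H) (W(H) = -4 + (-112 - 245)/((-15 + 6*12*(-8)) + H) = -4 - 357/((-15 - 576) + H) = -4 - 357/(-591 + H))
W(-274 - 1*(-289)) + 303622 = (2007 - 4*(-274 - 1*(-289)))/(-591 + (-274 - 1*(-289))) + 303622 = (2007 - 4*(-274 + 289))/(-591 + (-274 + 289)) + 303622 = (2007 - 4*15)/(-591 + 15) + 303622 = (2007 - 60)/(-576) + 303622 = -1/576*1947 + 303622 = -649/192 + 303622 = 58294775/192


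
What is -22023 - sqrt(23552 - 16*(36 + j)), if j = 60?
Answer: -22023 - 16*sqrt(86) ≈ -22171.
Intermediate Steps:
-22023 - sqrt(23552 - 16*(36 + j)) = -22023 - sqrt(23552 - 16*(36 + 60)) = -22023 - sqrt(23552 - 16*96) = -22023 - sqrt(23552 - 1536) = -22023 - sqrt(22016) = -22023 - 16*sqrt(86)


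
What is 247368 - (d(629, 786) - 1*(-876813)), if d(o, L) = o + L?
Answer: -630860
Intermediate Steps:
d(o, L) = L + o
247368 - (d(629, 786) - 1*(-876813)) = 247368 - ((786 + 629) - 1*(-876813)) = 247368 - (1415 + 876813) = 247368 - 1*878228 = 247368 - 878228 = -630860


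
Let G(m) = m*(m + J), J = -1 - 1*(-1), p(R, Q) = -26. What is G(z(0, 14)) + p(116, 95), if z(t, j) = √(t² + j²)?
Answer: 170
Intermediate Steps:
z(t, j) = √(j² + t²)
J = 0 (J = -1 + 1 = 0)
G(m) = m² (G(m) = m*(m + 0) = m*m = m²)
G(z(0, 14)) + p(116, 95) = (√(14² + 0²))² - 26 = (√(196 + 0))² - 26 = (√196)² - 26 = 14² - 26 = 196 - 26 = 170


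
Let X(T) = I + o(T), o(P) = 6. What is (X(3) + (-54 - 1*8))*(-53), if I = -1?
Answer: 3021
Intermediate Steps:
X(T) = 5 (X(T) = -1 + 6 = 5)
(X(3) + (-54 - 1*8))*(-53) = (5 + (-54 - 1*8))*(-53) = (5 + (-54 - 8))*(-53) = (5 - 62)*(-53) = -57*(-53) = 3021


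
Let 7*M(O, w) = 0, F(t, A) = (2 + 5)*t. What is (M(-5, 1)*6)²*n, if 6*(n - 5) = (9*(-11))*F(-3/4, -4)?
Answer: 0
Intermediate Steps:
F(t, A) = 7*t
M(O, w) = 0 (M(O, w) = (⅐)*0 = 0)
n = 733/8 (n = 5 + ((9*(-11))*(7*(-3/4)))/6 = 5 + (-693*(-3*¼))/6 = 5 + (-693*(-3)/4)/6 = 5 + (-99*(-21/4))/6 = 5 + (⅙)*(2079/4) = 5 + 693/8 = 733/8 ≈ 91.625)
(M(-5, 1)*6)²*n = (0*6)²*(733/8) = 0²*(733/8) = 0*(733/8) = 0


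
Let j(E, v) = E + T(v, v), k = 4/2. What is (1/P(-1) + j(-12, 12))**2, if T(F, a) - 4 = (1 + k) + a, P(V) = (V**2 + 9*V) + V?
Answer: 3844/81 ≈ 47.457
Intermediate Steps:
k = 2 (k = 4*(1/2) = 2)
P(V) = V**2 + 10*V
T(F, a) = 7 + a (T(F, a) = 4 + ((1 + 2) + a) = 4 + (3 + a) = 7 + a)
j(E, v) = 7 + E + v (j(E, v) = E + (7 + v) = 7 + E + v)
(1/P(-1) + j(-12, 12))**2 = (1/(-(10 - 1)) + (7 - 12 + 12))**2 = (1/(-1*9) + 7)**2 = (1/(-9) + 7)**2 = (-1/9 + 7)**2 = (62/9)**2 = 3844/81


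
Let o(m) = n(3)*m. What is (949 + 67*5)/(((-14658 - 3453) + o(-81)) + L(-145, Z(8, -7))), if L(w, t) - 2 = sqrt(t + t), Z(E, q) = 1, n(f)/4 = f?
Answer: -24500004/364084559 - 1284*sqrt(2)/364084559 ≈ -0.067297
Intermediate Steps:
n(f) = 4*f
o(m) = 12*m (o(m) = (4*3)*m = 12*m)
L(w, t) = 2 + sqrt(2)*sqrt(t) (L(w, t) = 2 + sqrt(t + t) = 2 + sqrt(2*t) = 2 + sqrt(2)*sqrt(t))
(949 + 67*5)/(((-14658 - 3453) + o(-81)) + L(-145, Z(8, -7))) = (949 + 67*5)/(((-14658 - 3453) + 12*(-81)) + (2 + sqrt(2)*sqrt(1))) = (949 + 335)/((-18111 - 972) + (2 + sqrt(2)*1)) = 1284/(-19083 + (2 + sqrt(2))) = 1284/(-19081 + sqrt(2))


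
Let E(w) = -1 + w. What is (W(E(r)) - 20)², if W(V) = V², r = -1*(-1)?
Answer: 400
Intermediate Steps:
r = 1
(W(E(r)) - 20)² = ((-1 + 1)² - 20)² = (0² - 20)² = (0 - 20)² = (-20)² = 400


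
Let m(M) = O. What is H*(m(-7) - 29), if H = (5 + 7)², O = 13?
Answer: -2304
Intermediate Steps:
m(M) = 13
H = 144 (H = 12² = 144)
H*(m(-7) - 29) = 144*(13 - 29) = 144*(-16) = -2304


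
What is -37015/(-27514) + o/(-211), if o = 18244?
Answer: -494155251/5805454 ≈ -85.119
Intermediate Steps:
-37015/(-27514) + o/(-211) = -37015/(-27514) + 18244/(-211) = -37015*(-1/27514) + 18244*(-1/211) = 37015/27514 - 18244/211 = -494155251/5805454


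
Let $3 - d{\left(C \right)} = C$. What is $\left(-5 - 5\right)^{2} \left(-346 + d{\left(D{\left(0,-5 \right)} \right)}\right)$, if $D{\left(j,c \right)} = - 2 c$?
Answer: $-35300$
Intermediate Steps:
$d{\left(C \right)} = 3 - C$
$\left(-5 - 5\right)^{2} \left(-346 + d{\left(D{\left(0,-5 \right)} \right)}\right) = \left(-5 - 5\right)^{2} \left(-346 + \left(3 - \left(-2\right) \left(-5\right)\right)\right) = \left(-10\right)^{2} \left(-346 + \left(3 - 10\right)\right) = 100 \left(-346 + \left(3 - 10\right)\right) = 100 \left(-346 - 7\right) = 100 \left(-353\right) = -35300$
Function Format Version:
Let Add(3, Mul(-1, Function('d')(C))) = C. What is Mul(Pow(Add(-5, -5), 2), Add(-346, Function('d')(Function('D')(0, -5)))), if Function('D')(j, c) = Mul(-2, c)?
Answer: -35300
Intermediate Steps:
Function('d')(C) = Add(3, Mul(-1, C))
Mul(Pow(Add(-5, -5), 2), Add(-346, Function('d')(Function('D')(0, -5)))) = Mul(Pow(Add(-5, -5), 2), Add(-346, Add(3, Mul(-1, Mul(-2, -5))))) = Mul(Pow(-10, 2), Add(-346, Add(3, Mul(-1, 10)))) = Mul(100, Add(-346, Add(3, -10))) = Mul(100, Add(-346, -7)) = Mul(100, -353) = -35300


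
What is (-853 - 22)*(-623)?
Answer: 545125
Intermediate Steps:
(-853 - 22)*(-623) = -875*(-623) = 545125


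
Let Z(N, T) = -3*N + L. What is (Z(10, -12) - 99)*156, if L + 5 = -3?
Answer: -21372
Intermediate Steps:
L = -8 (L = -5 - 3 = -8)
Z(N, T) = -8 - 3*N (Z(N, T) = -3*N - 8 = -8 - 3*N)
(Z(10, -12) - 99)*156 = ((-8 - 3*10) - 99)*156 = ((-8 - 30) - 99)*156 = (-38 - 99)*156 = -137*156 = -21372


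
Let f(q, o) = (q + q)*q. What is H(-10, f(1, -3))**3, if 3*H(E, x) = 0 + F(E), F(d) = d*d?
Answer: 1000000/27 ≈ 37037.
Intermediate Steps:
F(d) = d**2
f(q, o) = 2*q**2 (f(q, o) = (2*q)*q = 2*q**2)
H(E, x) = E**2/3 (H(E, x) = (0 + E**2)/3 = E**2/3)
H(-10, f(1, -3))**3 = ((1/3)*(-10)**2)**3 = ((1/3)*100)**3 = (100/3)**3 = 1000000/27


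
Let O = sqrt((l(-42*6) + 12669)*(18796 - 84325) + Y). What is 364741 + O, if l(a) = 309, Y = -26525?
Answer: 364741 + I*sqrt(850461887) ≈ 3.6474e+5 + 29163.0*I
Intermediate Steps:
O = I*sqrt(850461887) (O = sqrt((309 + 12669)*(18796 - 84325) - 26525) = sqrt(12978*(-65529) - 26525) = sqrt(-850435362 - 26525) = sqrt(-850461887) = I*sqrt(850461887) ≈ 29163.0*I)
364741 + O = 364741 + I*sqrt(850461887)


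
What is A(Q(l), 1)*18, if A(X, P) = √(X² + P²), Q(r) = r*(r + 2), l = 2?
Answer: 18*√65 ≈ 145.12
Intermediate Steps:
Q(r) = r*(2 + r)
A(X, P) = √(P² + X²)
A(Q(l), 1)*18 = √(1² + (2*(2 + 2))²)*18 = √(1 + (2*4)²)*18 = √(1 + 8²)*18 = √(1 + 64)*18 = √65*18 = 18*√65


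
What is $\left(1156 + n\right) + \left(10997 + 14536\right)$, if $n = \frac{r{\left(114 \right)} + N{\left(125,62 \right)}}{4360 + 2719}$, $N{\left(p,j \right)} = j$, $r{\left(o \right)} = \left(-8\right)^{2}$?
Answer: $\frac{188931557}{7079} \approx 26689.0$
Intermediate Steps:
$r{\left(o \right)} = 64$
$n = \frac{126}{7079}$ ($n = \frac{64 + 62}{4360 + 2719} = \frac{126}{7079} \approx 0.017799$)
$\left(1156 + n\right) + \left(10997 + 14536\right) = \left(1156 + \frac{126}{7079}\right) + \left(10997 + 14536\right) = \frac{8183450}{7079} + 25533 = \frac{188931557}{7079}$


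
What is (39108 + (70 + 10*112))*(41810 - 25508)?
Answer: 656937996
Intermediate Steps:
(39108 + (70 + 10*112))*(41810 - 25508) = (39108 + (70 + 1120))*16302 = (39108 + 1190)*16302 = 40298*16302 = 656937996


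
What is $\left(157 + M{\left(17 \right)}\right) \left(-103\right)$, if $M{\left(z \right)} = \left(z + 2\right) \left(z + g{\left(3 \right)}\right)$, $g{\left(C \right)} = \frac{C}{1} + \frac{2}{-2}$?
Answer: $-53354$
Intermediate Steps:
$g{\left(C \right)} = -1 + C$ ($g{\left(C \right)} = C 1 + 2 \left(- \frac{1}{2}\right) = C - 1 = -1 + C$)
$M{\left(z \right)} = \left(2 + z\right)^{2}$ ($M{\left(z \right)} = \left(z + 2\right) \left(z + \left(-1 + 3\right)\right) = \left(2 + z\right) \left(z + 2\right) = \left(2 + z\right) \left(2 + z\right) = \left(2 + z\right)^{2}$)
$\left(157 + M{\left(17 \right)}\right) \left(-103\right) = \left(157 + \left(4 + 17^{2} + 4 \cdot 17\right)\right) \left(-103\right) = \left(157 + \left(4 + 289 + 68\right)\right) \left(-103\right) = \left(157 + 361\right) \left(-103\right) = 518 \left(-103\right) = -53354$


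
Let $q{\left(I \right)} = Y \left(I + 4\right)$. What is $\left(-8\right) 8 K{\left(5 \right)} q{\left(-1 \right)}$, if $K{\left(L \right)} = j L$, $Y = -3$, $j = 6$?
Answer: $17280$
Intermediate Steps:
$K{\left(L \right)} = 6 L$
$q{\left(I \right)} = -12 - 3 I$ ($q{\left(I \right)} = - 3 \left(I + 4\right) = - 3 \left(4 + I\right) = -12 - 3 I$)
$\left(-8\right) 8 K{\left(5 \right)} q{\left(-1 \right)} = \left(-8\right) 8 \cdot 6 \cdot 5 \left(-12 - -3\right) = - 64 \cdot 30 \left(-12 + 3\right) = - 64 \cdot 30 \left(-9\right) = \left(-64\right) \left(-270\right) = 17280$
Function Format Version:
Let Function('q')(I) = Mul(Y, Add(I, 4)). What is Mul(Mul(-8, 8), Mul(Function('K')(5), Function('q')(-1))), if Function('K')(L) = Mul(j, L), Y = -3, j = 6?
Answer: 17280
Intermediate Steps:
Function('K')(L) = Mul(6, L)
Function('q')(I) = Add(-12, Mul(-3, I)) (Function('q')(I) = Mul(-3, Add(I, 4)) = Mul(-3, Add(4, I)) = Add(-12, Mul(-3, I)))
Mul(Mul(-8, 8), Mul(Function('K')(5), Function('q')(-1))) = Mul(Mul(-8, 8), Mul(Mul(6, 5), Add(-12, Mul(-3, -1)))) = Mul(-64, Mul(30, Add(-12, 3))) = Mul(-64, Mul(30, -9)) = Mul(-64, -270) = 17280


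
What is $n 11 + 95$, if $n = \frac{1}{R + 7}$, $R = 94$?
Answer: $\frac{9606}{101} \approx 95.109$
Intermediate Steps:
$n = \frac{1}{101}$ ($n = \frac{1}{94 + 7} = \frac{1}{101} \approx 0.009901$)
$n 11 + 95 = \frac{1}{101} \cdot 11 + 95 = \frac{11}{101} + 95 = \frac{9606}{101}$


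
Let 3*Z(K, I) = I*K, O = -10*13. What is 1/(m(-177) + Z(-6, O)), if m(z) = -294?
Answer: -1/34 ≈ -0.029412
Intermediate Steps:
O = -130
Z(K, I) = I*K/3 (Z(K, I) = (I*K)/3 = I*K/3)
1/(m(-177) + Z(-6, O)) = 1/(-294 + (⅓)*(-130)*(-6)) = 1/(-294 + 260) = 1/(-34) = -1/34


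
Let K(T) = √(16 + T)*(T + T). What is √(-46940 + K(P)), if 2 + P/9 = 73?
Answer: √(-46940 + 1278*√655) ≈ 119.3*I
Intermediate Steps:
P = 639 (P = -18 + 9*73 = -18 + 657 = 639)
K(T) = 2*T*√(16 + T) (K(T) = √(16 + T)*(2*T) = 2*T*√(16 + T))
√(-46940 + K(P)) = √(-46940 + 2*639*√(16 + 639)) = √(-46940 + 2*639*√655) = √(-46940 + 1278*√655)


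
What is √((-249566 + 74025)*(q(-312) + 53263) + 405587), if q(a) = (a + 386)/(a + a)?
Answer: I*√227527336150530/156 ≈ 96692.0*I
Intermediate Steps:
q(a) = (386 + a)/(2*a) (q(a) = (386 + a)/((2*a)) = (386 + a)*(1/(2*a)) = (386 + a)/(2*a))
√((-249566 + 74025)*(q(-312) + 53263) + 405587) = √((-249566 + 74025)*((½)*(386 - 312)/(-312) + 53263) + 405587) = √(-175541*((½)*(-1/312)*74 + 53263) + 405587) = √(-175541*(-37/312 + 53263) + 405587) = √(-175541*16618019/312 + 405587) = √(-2917143673279/312 + 405587) = √(-2917017130135/312) = I*√227527336150530/156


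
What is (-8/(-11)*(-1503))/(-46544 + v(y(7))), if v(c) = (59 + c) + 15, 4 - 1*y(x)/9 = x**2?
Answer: 4008/171875 ≈ 0.023319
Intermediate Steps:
y(x) = 36 - 9*x**2
v(c) = 74 + c
(-8/(-11)*(-1503))/(-46544 + v(y(7))) = (-8/(-11)*(-1503))/(-46544 + (74 + (36 - 9*7**2))) = (-8*(-1/11)*(-1503))/(-46544 + (74 + (36 - 9*49))) = ((8/11)*(-1503))/(-46544 + (74 + (36 - 441))) = -12024/(11*(-46544 + (74 - 405))) = -12024/(11*(-46544 - 331)) = -12024/11/(-46875) = -12024/11*(-1/46875) = 4008/171875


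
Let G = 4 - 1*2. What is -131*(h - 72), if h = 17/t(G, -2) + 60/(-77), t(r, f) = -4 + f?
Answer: 4576223/462 ≈ 9905.3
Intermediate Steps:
G = 2 (G = 4 - 2 = 2)
h = -1669/462 (h = 17/(-4 - 2) + 60/(-77) = 17/(-6) + 60*(-1/77) = 17*(-1/6) - 60/77 = -17/6 - 60/77 = -1669/462 ≈ -3.6126)
-131*(h - 72) = -131*(-1669/462 - 72) = -131*(-34933/462) = 4576223/462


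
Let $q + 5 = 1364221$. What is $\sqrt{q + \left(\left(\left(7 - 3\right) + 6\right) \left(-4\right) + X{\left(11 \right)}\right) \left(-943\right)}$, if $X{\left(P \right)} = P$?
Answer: $\sqrt{1391563} \approx 1179.6$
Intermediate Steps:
$q = 1364216$ ($q = -5 + 1364221 = 1364216$)
$\sqrt{q + \left(\left(\left(7 - 3\right) + 6\right) \left(-4\right) + X{\left(11 \right)}\right) \left(-943\right)} = \sqrt{1364216 + \left(\left(\left(7 - 3\right) + 6\right) \left(-4\right) + 11\right) \left(-943\right)} = \sqrt{1364216 + \left(\left(4 + 6\right) \left(-4\right) + 11\right) \left(-943\right)} = \sqrt{1364216 + \left(10 \left(-4\right) + 11\right) \left(-943\right)} = \sqrt{1364216 + \left(-40 + 11\right) \left(-943\right)} = \sqrt{1364216 - -27347} = \sqrt{1364216 + 27347} = \sqrt{1391563}$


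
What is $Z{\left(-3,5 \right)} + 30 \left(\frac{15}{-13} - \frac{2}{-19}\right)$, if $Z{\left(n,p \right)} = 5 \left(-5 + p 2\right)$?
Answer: $- \frac{1595}{247} \approx -6.4575$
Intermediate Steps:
$Z{\left(n,p \right)} = -25 + 10 p$ ($Z{\left(n,p \right)} = 5 \left(-5 + 2 p\right) = -25 + 10 p$)
$Z{\left(-3,5 \right)} + 30 \left(\frac{15}{-13} - \frac{2}{-19}\right) = \left(-25 + 10 \cdot 5\right) + 30 \left(\frac{15}{-13} - \frac{2}{-19}\right) = \left(-25 + 50\right) + 30 \left(15 \left(- \frac{1}{13}\right) - - \frac{2}{19}\right) = 25 + 30 \left(- \frac{15}{13} + \frac{2}{19}\right) = 25 + 30 \left(- \frac{259}{247}\right) = 25 - \frac{7770}{247} = - \frac{1595}{247}$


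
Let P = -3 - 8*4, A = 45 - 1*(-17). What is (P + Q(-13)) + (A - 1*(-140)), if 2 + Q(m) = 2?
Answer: 167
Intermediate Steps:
Q(m) = 0 (Q(m) = -2 + 2 = 0)
A = 62 (A = 45 + 17 = 62)
P = -35 (P = -3 - 32 = -35)
(P + Q(-13)) + (A - 1*(-140)) = (-35 + 0) + (62 - 1*(-140)) = -35 + (62 + 140) = -35 + 202 = 167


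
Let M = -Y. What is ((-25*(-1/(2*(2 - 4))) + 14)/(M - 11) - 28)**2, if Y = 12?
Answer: 6796449/8464 ≈ 802.98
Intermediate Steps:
M = -12 (M = -1*12 = -12)
((-25*(-1/(2*(2 - 4))) + 14)/(M - 11) - 28)**2 = ((-25*(-1/(2*(2 - 4))) + 14)/(-12 - 11) - 28)**2 = ((-25/((-2*(-2))) + 14)/(-23) - 28)**2 = ((-25/4 + 14)*(-1/23) - 28)**2 = ((31/4)*(-1/23) - 28)**2 = (-31/92 - 28)**2 = (-2607/92)**2 = 6796449/8464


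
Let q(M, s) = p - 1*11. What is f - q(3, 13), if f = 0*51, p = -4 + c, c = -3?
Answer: 18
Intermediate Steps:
p = -7 (p = -4 - 3 = -7)
q(M, s) = -18 (q(M, s) = -7 - 1*11 = -7 - 11 = -18)
f = 0
f - q(3, 13) = 0 - 1*(-18) = 0 + 18 = 18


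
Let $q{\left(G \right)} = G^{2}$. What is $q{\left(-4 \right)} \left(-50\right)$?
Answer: $-800$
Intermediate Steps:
$q{\left(-4 \right)} \left(-50\right) = \left(-4\right)^{2} \left(-50\right) = 16 \left(-50\right) = -800$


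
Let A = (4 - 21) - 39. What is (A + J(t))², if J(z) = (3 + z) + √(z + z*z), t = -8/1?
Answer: 3777 - 244*√14 ≈ 2864.0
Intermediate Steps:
t = -8 (t = -8*1 = -8)
A = -56 (A = -17 - 39 = -56)
J(z) = 3 + z + √(z + z²) (J(z) = (3 + z) + √(z + z²) = 3 + z + √(z + z²))
(A + J(t))² = (-56 + (3 - 8 + √(-8*(1 - 8))))² = (-56 + (3 - 8 + √(-8*(-7))))² = (-56 + (3 - 8 + √56))² = (-56 + (3 - 8 + 2*√14))² = (-56 + (-5 + 2*√14))² = (-61 + 2*√14)²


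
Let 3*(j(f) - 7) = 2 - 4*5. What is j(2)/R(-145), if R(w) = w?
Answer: -1/145 ≈ -0.0068966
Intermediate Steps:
j(f) = 1 (j(f) = 7 + (2 - 4*5)/3 = 7 + (2 - 20)/3 = 7 + (⅓)*(-18) = 7 - 6 = 1)
j(2)/R(-145) = 1/(-145) = 1*(-1/145) = -1/145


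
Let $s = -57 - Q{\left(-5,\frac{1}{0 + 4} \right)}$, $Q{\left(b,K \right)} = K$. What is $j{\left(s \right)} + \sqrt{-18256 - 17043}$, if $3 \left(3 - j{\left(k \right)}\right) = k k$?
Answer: $- \frac{52297}{48} + i \sqrt{35299} \approx -1089.5 + 187.88 i$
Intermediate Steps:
$s = - \frac{229}{4}$ ($s = -57 - \frac{1}{0 + 4} = -57 - \frac{1}{4} = - \frac{229}{4} \approx -57.25$)
$j{\left(k \right)} = 3 - \frac{k^{2}}{3}$ ($j{\left(k \right)} = 3 - \frac{k k}{3} = 3 - \frac{k^{2}}{3}$)
$j{\left(s \right)} + \sqrt{-18256 - 17043} = \left(3 - \frac{\left(- \frac{229}{4}\right)^{2}}{3}\right) + \sqrt{-18256 - 17043} = \left(3 - \frac{52441}{48}\right) + \sqrt{-35299} = \left(3 - \frac{52441}{48}\right) + i \sqrt{35299} = - \frac{52297}{48} + i \sqrt{35299}$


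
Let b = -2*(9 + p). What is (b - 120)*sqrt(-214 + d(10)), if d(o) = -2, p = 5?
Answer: -888*I*sqrt(6) ≈ -2175.1*I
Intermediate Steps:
b = -28 (b = -2*(9 + 5) = -2*14 = -28)
(b - 120)*sqrt(-214 + d(10)) = (-28 - 120)*sqrt(-214 - 2) = -888*I*sqrt(6)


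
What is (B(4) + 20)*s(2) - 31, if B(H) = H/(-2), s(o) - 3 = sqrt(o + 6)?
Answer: 23 + 36*sqrt(2) ≈ 73.912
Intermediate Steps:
s(o) = 3 + sqrt(6 + o) (s(o) = 3 + sqrt(o + 6) = 3 + sqrt(6 + o))
B(H) = -H/2 (B(H) = H*(-1/2) = -H/2)
(B(4) + 20)*s(2) - 31 = (-1/2*4 + 20)*(3 + sqrt(6 + 2)) - 31 = (-2 + 20)*(3 + sqrt(8)) - 31 = 18*(3 + 2*sqrt(2)) - 31 = (54 + 36*sqrt(2)) - 31 = 23 + 36*sqrt(2)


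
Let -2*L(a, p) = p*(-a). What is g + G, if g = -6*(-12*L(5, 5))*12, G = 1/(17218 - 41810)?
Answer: 265593599/24592 ≈ 10800.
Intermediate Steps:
G = -1/24592 (G = 1/(-24592) = -1/24592 ≈ -4.0664e-5)
L(a, p) = a*p/2 (L(a, p) = -p*(-a)/2 = -(-1)*a*p/2 = a*p/2)
g = 10800 (g = -6*(-6*5*5)*12 = -6*(-12*25/2)*12 = -(-900)*12 = -6*(-1800) = 10800)
g + G = 10800 - 1/24592 = 265593599/24592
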